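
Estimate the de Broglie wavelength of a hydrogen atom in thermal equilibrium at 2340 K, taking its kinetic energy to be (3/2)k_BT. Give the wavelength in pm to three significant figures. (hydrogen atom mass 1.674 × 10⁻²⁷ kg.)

λ = 52.0 pm

KE = (3/2)k_BT = 1.5 × 1.381 × 10⁻²³ × 2340 = 4.847 × 10⁻²⁰ J.
p = √(2mKE) = √(2 × 1.674 × 10⁻²⁷ × 4.847 × 10⁻²⁰) = 1.274 × 10⁻²³ kg·m/s.
λ = h/p = 5.20 × 10⁻¹¹ m = 52.0 pm.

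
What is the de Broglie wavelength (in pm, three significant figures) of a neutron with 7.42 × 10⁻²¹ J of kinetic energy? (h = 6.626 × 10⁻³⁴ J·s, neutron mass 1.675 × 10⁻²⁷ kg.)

p = √(2mKE) = √(2 × 1.675 × 10⁻²⁷ × 7.420 × 10⁻²¹) = 4.986 × 10⁻²⁴ kg·m/s.
λ = h/p = 6.626 × 10⁻³⁴ / 4.986 × 10⁻²⁴ = 1.33 × 10⁻¹⁰ m = 133 pm.

λ = 133 pm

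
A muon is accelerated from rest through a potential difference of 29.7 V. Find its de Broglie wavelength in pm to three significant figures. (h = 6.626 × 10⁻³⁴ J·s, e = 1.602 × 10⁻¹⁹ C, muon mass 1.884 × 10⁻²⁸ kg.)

KE = eV = 1.602 × 10⁻¹⁹ × 29.70 = 4.758 × 10⁻¹⁸ J.
p = √(2mKE) = √(2 × 1.884 × 10⁻²⁸ × 4.758 × 10⁻¹⁸) = 4.234 × 10⁻²³ kg·m/s.
λ = h/p = 6.626 × 10⁻³⁴ / 4.234 × 10⁻²³ = 1.56 × 10⁻¹¹ m = 15.6 pm.

λ = 15.6 pm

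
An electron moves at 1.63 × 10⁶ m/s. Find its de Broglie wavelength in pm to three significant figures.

λ = 446 pm

p = mv = 9.109 × 10⁻³¹ × 1.63 × 10⁶ = 1.485 × 10⁻²⁴ kg·m/s.
λ = h/p = 6.626 × 10⁻³⁴ / 1.485 × 10⁻²⁴ = 4.46 × 10⁻¹⁰ m = 446 pm.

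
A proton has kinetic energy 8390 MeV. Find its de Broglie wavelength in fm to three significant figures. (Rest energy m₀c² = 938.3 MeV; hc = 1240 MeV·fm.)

λ = 0.134 fm

Total energy E = KE + m₀c² = 8390 + 938.3 = 9328.3 MeV.
(pc)² = E² − (m₀c²)² = (9328.3)² − (938.3)² = 8.614 × 10⁷ MeV², so pc = 9281 MeV.
λ = hc/(pc) = 1240 MeV·fm / 9281 MeV = 0.134 fm.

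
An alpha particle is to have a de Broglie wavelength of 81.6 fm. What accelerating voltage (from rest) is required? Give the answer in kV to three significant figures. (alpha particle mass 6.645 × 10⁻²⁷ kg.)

V = 15.5 kV

p = h/λ = 6.626 × 10⁻³⁴ / 8.160 × 10⁻¹⁴ = 8.120 × 10⁻²¹ kg·m/s.
KE = p²/(2m) = 4.961 × 10⁻¹⁵ J.
V = KE/2e = 4.961 × 10⁻¹⁵ / (2 × 1.602 × 10⁻¹⁹) = 15.5 kV.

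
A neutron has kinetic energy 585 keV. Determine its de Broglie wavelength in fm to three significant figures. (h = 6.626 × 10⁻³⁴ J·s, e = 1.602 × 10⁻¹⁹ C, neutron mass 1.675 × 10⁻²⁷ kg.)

λ = 37.4 fm

KE = 585 keV = 9.372 × 10⁻¹⁴ J.
p = √(2mKE) = √(2 × 1.675 × 10⁻²⁷ × 9.372 × 10⁻¹⁴) = 1.772 × 10⁻²⁰ kg·m/s.
λ = h/p = 6.626 × 10⁻³⁴ / 1.772 × 10⁻²⁰ = 3.74 × 10⁻¹⁴ m = 37.4 fm.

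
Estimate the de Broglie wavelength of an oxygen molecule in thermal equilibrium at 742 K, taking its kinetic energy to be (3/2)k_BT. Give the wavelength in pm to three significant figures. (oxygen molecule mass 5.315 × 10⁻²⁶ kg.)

λ = 16.4 pm

KE = (3/2)k_BT = 1.5 × 1.381 × 10⁻²³ × 742 = 1.537 × 10⁻²⁰ J.
p = √(2mKE) = √(2 × 5.315 × 10⁻²⁶ × 1.537 × 10⁻²⁰) = 4.042 × 10⁻²³ kg·m/s.
λ = h/p = 1.64 × 10⁻¹¹ m = 16.4 pm.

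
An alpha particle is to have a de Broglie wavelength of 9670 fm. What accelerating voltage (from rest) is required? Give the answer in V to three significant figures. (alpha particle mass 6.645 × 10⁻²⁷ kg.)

V = 1.10 V

p = h/λ = 6.626 × 10⁻³⁴ / 9.670 × 10⁻¹² = 6.852 × 10⁻²³ kg·m/s.
KE = p²/(2m) = 3.533 × 10⁻¹⁹ J.
V = KE/2e = 3.533 × 10⁻¹⁹ / (2 × 1.602 × 10⁻¹⁹) = 1.10 V.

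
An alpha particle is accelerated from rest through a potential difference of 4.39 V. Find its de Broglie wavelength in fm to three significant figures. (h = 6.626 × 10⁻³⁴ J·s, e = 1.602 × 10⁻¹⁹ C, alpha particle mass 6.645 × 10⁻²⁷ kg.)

KE = 2eV = 2 × 1.602 × 10⁻¹⁹ × 4.390 = 1.407 × 10⁻¹⁸ J.
p = √(2mKE) = √(2 × 6.645 × 10⁻²⁷ × 1.407 × 10⁻¹⁸) = 1.367 × 10⁻²² kg·m/s.
λ = h/p = 6.626 × 10⁻³⁴ / 1.367 × 10⁻²² = 4.85 × 10⁻¹² m = 4850 fm.

λ = 4850 fm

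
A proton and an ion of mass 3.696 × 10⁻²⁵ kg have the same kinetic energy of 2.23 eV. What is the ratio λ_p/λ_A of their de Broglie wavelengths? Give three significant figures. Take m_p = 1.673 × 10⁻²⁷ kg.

At fixed KE, p = √(2mKE) so λ = h/p ∝ 1/√m.
λ_p/λ_A = √(m_A/m_p) = √(3.696 × 10⁻²⁵/1.673 × 10⁻²⁷) = √(220.9) = 14.9.

λ_p/λ_A = 14.9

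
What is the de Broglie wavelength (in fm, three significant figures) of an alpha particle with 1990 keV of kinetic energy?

λ = 10.2 fm

KE = 1990 keV = 3.188 × 10⁻¹³ J.
p = √(2mKE) = √(2 × 6.645 × 10⁻²⁷ × 3.188 × 10⁻¹³) = 6.509 × 10⁻²⁰ kg·m/s.
λ = h/p = 6.626 × 10⁻³⁴ / 6.509 × 10⁻²⁰ = 1.02 × 10⁻¹⁴ m = 10.2 fm.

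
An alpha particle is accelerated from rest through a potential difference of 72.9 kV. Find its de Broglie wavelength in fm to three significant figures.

KE = 2eV = 2 × 1.602 × 10⁻¹⁹ × 7.290 × 10⁴ = 2.336 × 10⁻¹⁴ J.
p = √(2mKE) = √(2 × 6.645 × 10⁻²⁷ × 2.336 × 10⁻¹⁴) = 1.762 × 10⁻²⁰ kg·m/s.
λ = h/p = 6.626 × 10⁻³⁴ / 1.762 × 10⁻²⁰ = 3.76 × 10⁻¹⁴ m = 37.6 fm.

λ = 37.6 fm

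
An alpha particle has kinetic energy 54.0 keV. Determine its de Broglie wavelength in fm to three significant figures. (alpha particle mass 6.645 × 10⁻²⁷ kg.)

λ = 61.8 fm

KE = 54.0 keV = 8.651 × 10⁻¹⁵ J.
p = √(2mKE) = √(2 × 6.645 × 10⁻²⁷ × 8.651 × 10⁻¹⁵) = 1.072 × 10⁻²⁰ kg·m/s.
λ = h/p = 6.626 × 10⁻³⁴ / 1.072 × 10⁻²⁰ = 6.18 × 10⁻¹⁴ m = 61.8 fm.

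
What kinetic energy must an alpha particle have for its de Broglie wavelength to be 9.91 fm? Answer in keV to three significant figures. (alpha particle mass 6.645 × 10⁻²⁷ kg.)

p = h/λ = 6.626 × 10⁻³⁴ / 9.910 × 10⁻¹⁵ = 6.686 × 10⁻²⁰ kg·m/s.
KE = p²/(2m) = (6.686 × 10⁻²⁰)² / (2 × 6.645 × 10⁻²⁷) = 3.364 × 10⁻¹³ J = 2100 keV.

KE = 2100 keV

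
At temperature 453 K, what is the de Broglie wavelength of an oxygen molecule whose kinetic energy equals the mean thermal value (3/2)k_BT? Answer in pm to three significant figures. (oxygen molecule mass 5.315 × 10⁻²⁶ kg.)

λ = 21.0 pm

KE = (3/2)k_BT = 1.5 × 1.381 × 10⁻²³ × 453 = 9.384 × 10⁻²¹ J.
p = √(2mKE) = √(2 × 5.315 × 10⁻²⁶ × 9.384 × 10⁻²¹) = 3.158 × 10⁻²³ kg·m/s.
λ = h/p = 2.10 × 10⁻¹¹ m = 21.0 pm.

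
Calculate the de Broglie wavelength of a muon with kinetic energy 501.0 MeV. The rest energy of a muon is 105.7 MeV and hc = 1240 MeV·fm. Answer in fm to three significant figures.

λ = 2.08 fm

Total energy E = KE + m₀c² = 501.0 + 105.7 = 606.7 MeV.
(pc)² = E² − (m₀c²)² = (606.7)² − (105.7)² = 3.569 × 10⁵ MeV², so pc = 597.4 MeV.
λ = hc/(pc) = 1240 MeV·fm / 597.4 MeV = 2.08 fm.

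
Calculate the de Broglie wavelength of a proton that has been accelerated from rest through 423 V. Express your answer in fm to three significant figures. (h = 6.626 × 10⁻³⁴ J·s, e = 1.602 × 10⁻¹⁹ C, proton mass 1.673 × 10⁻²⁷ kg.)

KE = eV = 1.602 × 10⁻¹⁹ × 423.0 = 6.776 × 10⁻¹⁷ J.
p = √(2mKE) = √(2 × 1.673 × 10⁻²⁷ × 6.776 × 10⁻¹⁷) = 4.762 × 10⁻²² kg·m/s.
λ = h/p = 6.626 × 10⁻³⁴ / 4.762 × 10⁻²² = 1.39 × 10⁻¹² m = 1390 fm.

λ = 1390 fm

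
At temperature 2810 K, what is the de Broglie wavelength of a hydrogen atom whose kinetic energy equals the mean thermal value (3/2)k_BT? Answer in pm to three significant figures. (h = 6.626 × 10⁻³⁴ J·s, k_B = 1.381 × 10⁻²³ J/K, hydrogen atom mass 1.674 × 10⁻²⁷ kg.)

λ = 47.5 pm

KE = (3/2)k_BT = 1.5 × 1.381 × 10⁻²³ × 2810 = 5.821 × 10⁻²⁰ J.
p = √(2mKE) = √(2 × 1.674 × 10⁻²⁷ × 5.821 × 10⁻²⁰) = 1.396 × 10⁻²³ kg·m/s.
λ = h/p = 4.75 × 10⁻¹¹ m = 47.5 pm.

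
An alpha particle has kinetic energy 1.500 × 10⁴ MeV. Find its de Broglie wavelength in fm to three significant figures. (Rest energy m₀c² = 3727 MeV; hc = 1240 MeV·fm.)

Total energy E = KE + m₀c² = 1.500 × 10⁴ + 3727 = 18727 MeV.
(pc)² = E² − (m₀c²)² = (18727)² − (3727)² = 3.368 × 10⁸ MeV², so pc = 1.835 × 10⁴ MeV.
λ = hc/(pc) = 1240 MeV·fm / 1.835 × 10⁴ MeV = 0.0676 fm.

λ = 0.0676 fm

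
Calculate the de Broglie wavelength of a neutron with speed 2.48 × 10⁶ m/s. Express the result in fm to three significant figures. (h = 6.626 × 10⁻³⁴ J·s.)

p = mv = 1.675 × 10⁻²⁷ × 2.48 × 10⁶ = 4.154 × 10⁻²¹ kg·m/s.
λ = h/p = 6.626 × 10⁻³⁴ / 4.154 × 10⁻²¹ = 1.60 × 10⁻¹³ m = 160 fm.

λ = 160 fm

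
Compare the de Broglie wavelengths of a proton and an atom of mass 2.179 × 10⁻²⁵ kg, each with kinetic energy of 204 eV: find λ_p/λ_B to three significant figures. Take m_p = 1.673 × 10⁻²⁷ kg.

λ_p/λ_B = 11.4

At fixed KE, p = √(2mKE) so λ = h/p ∝ 1/√m.
λ_p/λ_B = √(m_B/m_p) = √(2.179 × 10⁻²⁵/1.673 × 10⁻²⁷) = √(130.2) = 11.4.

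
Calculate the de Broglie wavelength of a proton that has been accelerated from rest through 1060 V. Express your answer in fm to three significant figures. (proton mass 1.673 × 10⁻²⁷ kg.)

KE = eV = 1.602 × 10⁻¹⁹ × 1060 = 1.698 × 10⁻¹⁶ J.
p = √(2mKE) = √(2 × 1.673 × 10⁻²⁷ × 1.698 × 10⁻¹⁶) = 7.538 × 10⁻²² kg·m/s.
λ = h/p = 6.626 × 10⁻³⁴ / 7.538 × 10⁻²² = 8.79 × 10⁻¹³ m = 879 fm.

λ = 879 fm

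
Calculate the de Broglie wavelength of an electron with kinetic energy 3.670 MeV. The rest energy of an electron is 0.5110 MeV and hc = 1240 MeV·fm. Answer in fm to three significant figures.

Total energy E = KE + m₀c² = 3.670 + 0.5110 = 4.1810 MeV.
(pc)² = E² − (m₀c²)² = (4.1810)² − (0.5110)² = 17.22 MeV², so pc = 4.150 MeV.
λ = hc/(pc) = 1240 MeV·fm / 4.150 MeV = 299 fm.

λ = 299 fm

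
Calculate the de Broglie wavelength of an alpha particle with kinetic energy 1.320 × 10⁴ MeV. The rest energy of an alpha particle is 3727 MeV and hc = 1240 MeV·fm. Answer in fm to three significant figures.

Total energy E = KE + m₀c² = 1.320 × 10⁴ + 3727 = 16927 MeV.
(pc)² = E² − (m₀c²)² = (16927)² − (3727)² = 2.726 × 10⁸ MeV², so pc = 1.651 × 10⁴ MeV.
λ = hc/(pc) = 1240 MeV·fm / 1.651 × 10⁴ MeV = 0.0751 fm.

λ = 0.0751 fm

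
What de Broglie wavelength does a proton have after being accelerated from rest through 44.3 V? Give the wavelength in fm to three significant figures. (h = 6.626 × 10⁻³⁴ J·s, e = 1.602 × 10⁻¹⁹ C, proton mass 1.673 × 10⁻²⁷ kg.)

KE = eV = 1.602 × 10⁻¹⁹ × 44.30 = 7.097 × 10⁻¹⁸ J.
p = √(2mKE) = √(2 × 1.673 × 10⁻²⁷ × 7.097 × 10⁻¹⁸) = 1.541 × 10⁻²² kg·m/s.
λ = h/p = 6.626 × 10⁻³⁴ / 1.541 × 10⁻²² = 4.30 × 10⁻¹² m = 4300 fm.

λ = 4300 fm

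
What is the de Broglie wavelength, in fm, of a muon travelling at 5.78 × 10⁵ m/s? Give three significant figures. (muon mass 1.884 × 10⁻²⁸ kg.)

p = mv = 1.884 × 10⁻²⁸ × 5.78 × 10⁵ = 1.089 × 10⁻²² kg·m/s.
λ = h/p = 6.626 × 10⁻³⁴ / 1.089 × 10⁻²² = 6.08 × 10⁻¹² m = 6080 fm.

λ = 6080 fm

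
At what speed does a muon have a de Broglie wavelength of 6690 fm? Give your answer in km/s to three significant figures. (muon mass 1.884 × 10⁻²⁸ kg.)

p = h/λ = 6.626 × 10⁻³⁴ / 6.690 × 10⁻¹² = 9.904 × 10⁻²³ kg·m/s.
v = p/m = 9.904 × 10⁻²³ / 1.884 × 10⁻²⁸ = 5.26 × 10⁵ m/s = 526 km/s.

v = 526 km/s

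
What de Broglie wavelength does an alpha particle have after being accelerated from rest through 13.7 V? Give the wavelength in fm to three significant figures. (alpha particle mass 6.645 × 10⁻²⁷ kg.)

KE = 2eV = 2 × 1.602 × 10⁻¹⁹ × 13.70 = 4.389 × 10⁻¹⁸ J.
p = √(2mKE) = √(2 × 6.645 × 10⁻²⁷ × 4.389 × 10⁻¹⁸) = 2.415 × 10⁻²² kg·m/s.
λ = h/p = 6.626 × 10⁻³⁴ / 2.415 × 10⁻²² = 2.74 × 10⁻¹² m = 2740 fm.

λ = 2740 fm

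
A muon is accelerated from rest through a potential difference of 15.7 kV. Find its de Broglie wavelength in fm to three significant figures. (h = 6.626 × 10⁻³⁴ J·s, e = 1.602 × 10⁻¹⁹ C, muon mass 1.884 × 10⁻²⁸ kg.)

KE = eV = 1.602 × 10⁻¹⁹ × 1.570 × 10⁴ = 2.515 × 10⁻¹⁵ J.
p = √(2mKE) = √(2 × 1.884 × 10⁻²⁸ × 2.515 × 10⁻¹⁵) = 9.735 × 10⁻²² kg·m/s.
λ = h/p = 6.626 × 10⁻³⁴ / 9.735 × 10⁻²² = 6.81 × 10⁻¹³ m = 681 fm.

λ = 681 fm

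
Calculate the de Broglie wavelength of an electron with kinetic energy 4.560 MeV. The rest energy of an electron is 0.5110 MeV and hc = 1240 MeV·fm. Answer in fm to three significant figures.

λ = 246 fm

Total energy E = KE + m₀c² = 4.560 + 0.5110 = 5.0710 MeV.
(pc)² = E² − (m₀c²)² = (5.0710)² − (0.5110)² = 25.45 MeV², so pc = 5.045 MeV.
λ = hc/(pc) = 1240 MeV·fm / 5.045 MeV = 246 fm.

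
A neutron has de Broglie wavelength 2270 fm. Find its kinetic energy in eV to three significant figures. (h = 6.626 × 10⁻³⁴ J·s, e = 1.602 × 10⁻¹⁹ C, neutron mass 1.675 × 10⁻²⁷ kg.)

KE = 159 eV

p = h/λ = 6.626 × 10⁻³⁴ / 2.270 × 10⁻¹² = 2.919 × 10⁻²² kg·m/s.
KE = p²/(2m) = (2.919 × 10⁻²²)² / (2 × 1.675 × 10⁻²⁷) = 2.543 × 10⁻¹⁷ J = 159 eV.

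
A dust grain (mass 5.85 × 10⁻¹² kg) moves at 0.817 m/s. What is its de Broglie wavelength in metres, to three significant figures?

p = mv = 5.85 × 10⁻¹² × 0.817 = 4.779 × 10⁻¹² kg·m/s.
λ = h/p = 6.626 × 10⁻³⁴ / 4.779 × 10⁻¹² = 1.39 × 10⁻²² m.

λ = 1.39 × 10⁻²² m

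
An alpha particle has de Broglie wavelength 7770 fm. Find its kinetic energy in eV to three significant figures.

KE = 3.42 eV

p = h/λ = 6.626 × 10⁻³⁴ / 7.770 × 10⁻¹² = 8.528 × 10⁻²³ kg·m/s.
KE = p²/(2m) = (8.528 × 10⁻²³)² / (2 × 6.645 × 10⁻²⁷) = 5.472 × 10⁻¹⁹ J = 3.42 eV.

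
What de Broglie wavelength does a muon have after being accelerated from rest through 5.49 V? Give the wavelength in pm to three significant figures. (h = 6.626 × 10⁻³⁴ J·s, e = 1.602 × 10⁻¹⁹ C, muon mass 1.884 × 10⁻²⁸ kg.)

KE = eV = 1.602 × 10⁻¹⁹ × 5.490 = 8.795 × 10⁻¹⁹ J.
p = √(2mKE) = √(2 × 1.884 × 10⁻²⁸ × 8.795 × 10⁻¹⁹) = 1.820 × 10⁻²³ kg·m/s.
λ = h/p = 6.626 × 10⁻³⁴ / 1.820 × 10⁻²³ = 3.64 × 10⁻¹¹ m = 36.4 pm.

λ = 36.4 pm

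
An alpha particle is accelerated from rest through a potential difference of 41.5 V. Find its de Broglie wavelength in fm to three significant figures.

KE = 2eV = 2 × 1.602 × 10⁻¹⁹ × 41.50 = 1.330 × 10⁻¹⁷ J.
p = √(2mKE) = √(2 × 6.645 × 10⁻²⁷ × 1.330 × 10⁻¹⁷) = 4.204 × 10⁻²² kg·m/s.
λ = h/p = 6.626 × 10⁻³⁴ / 4.204 × 10⁻²² = 1.58 × 10⁻¹² m = 1580 fm.

λ = 1580 fm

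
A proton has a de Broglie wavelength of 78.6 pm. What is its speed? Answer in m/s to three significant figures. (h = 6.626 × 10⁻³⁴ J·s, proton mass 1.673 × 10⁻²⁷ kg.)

v = 5040 m/s

p = h/λ = 6.626 × 10⁻³⁴ / 7.860 × 10⁻¹¹ = 8.430 × 10⁻²⁴ kg·m/s.
v = p/m = 8.430 × 10⁻²⁴ / 1.673 × 10⁻²⁷ = 5.04 × 10³ m/s = 5040 m/s.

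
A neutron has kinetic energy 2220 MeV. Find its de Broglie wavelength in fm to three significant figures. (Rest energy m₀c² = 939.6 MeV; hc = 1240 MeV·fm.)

λ = 0.411 fm

Total energy E = KE + m₀c² = 2220 + 939.6 = 3159.6 MeV.
(pc)² = E² − (m₀c²)² = (3159.6)² − (939.6)² = 9.100 × 10⁶ MeV², so pc = 3017 MeV.
λ = hc/(pc) = 1240 MeV·fm / 3017 MeV = 0.411 fm.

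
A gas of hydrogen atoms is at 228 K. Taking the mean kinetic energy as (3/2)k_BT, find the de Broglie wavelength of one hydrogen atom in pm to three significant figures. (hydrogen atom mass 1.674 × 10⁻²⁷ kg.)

KE = (3/2)k_BT = 1.5 × 1.381 × 10⁻²³ × 228 = 4.723 × 10⁻²¹ J.
p = √(2mKE) = √(2 × 1.674 × 10⁻²⁷ × 4.723 × 10⁻²¹) = 3.977 × 10⁻²⁴ kg·m/s.
λ = h/p = 1.67 × 10⁻¹⁰ m = 167 pm.

λ = 167 pm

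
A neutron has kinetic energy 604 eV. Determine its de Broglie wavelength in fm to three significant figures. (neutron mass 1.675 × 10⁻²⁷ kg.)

KE = 604 eV = 9.676 × 10⁻¹⁷ J.
p = √(2mKE) = √(2 × 1.675 × 10⁻²⁷ × 9.676 × 10⁻¹⁷) = 5.693 × 10⁻²² kg·m/s.
λ = h/p = 6.626 × 10⁻³⁴ / 5.693 × 10⁻²² = 1.16 × 10⁻¹² m = 1160 fm.

λ = 1160 fm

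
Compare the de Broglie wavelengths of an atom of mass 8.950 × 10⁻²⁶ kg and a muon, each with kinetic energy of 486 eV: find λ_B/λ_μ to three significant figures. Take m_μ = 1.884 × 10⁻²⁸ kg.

At fixed KE, p = √(2mKE) so λ = h/p ∝ 1/√m.
λ_B/λ_μ = √(m_μ/m_B) = √(1.884 × 10⁻²⁸/8.950 × 10⁻²⁶) = √(2.105 × 10⁻³) = 0.0459.

λ_B/λ_μ = 0.0459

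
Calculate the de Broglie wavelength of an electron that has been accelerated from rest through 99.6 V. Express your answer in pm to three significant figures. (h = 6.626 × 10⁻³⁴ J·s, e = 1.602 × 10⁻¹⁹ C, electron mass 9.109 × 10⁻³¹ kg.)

KE = eV = 1.602 × 10⁻¹⁹ × 99.60 = 1.596 × 10⁻¹⁷ J.
p = √(2mKE) = √(2 × 9.109 × 10⁻³¹ × 1.596 × 10⁻¹⁷) = 5.392 × 10⁻²⁴ kg·m/s.
λ = h/p = 6.626 × 10⁻³⁴ / 5.392 × 10⁻²⁴ = 1.23 × 10⁻¹⁰ m = 123 pm.

λ = 123 pm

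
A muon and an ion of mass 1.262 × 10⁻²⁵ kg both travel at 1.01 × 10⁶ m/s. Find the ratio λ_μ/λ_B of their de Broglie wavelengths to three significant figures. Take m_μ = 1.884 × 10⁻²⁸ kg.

At fixed v, p = mv so λ = h/(mv) ∝ 1/m.
λ_μ/λ_B = m_B/m_μ = 1.262 × 10⁻²⁵/1.884 × 10⁻²⁸ = 670.

λ_μ/λ_B = 670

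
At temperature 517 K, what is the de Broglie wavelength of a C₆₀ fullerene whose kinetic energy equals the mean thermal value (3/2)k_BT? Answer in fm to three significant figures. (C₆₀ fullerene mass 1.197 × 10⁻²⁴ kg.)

λ = 4140 fm

KE = (3/2)k_BT = 1.5 × 1.381 × 10⁻²³ × 517 = 1.071 × 10⁻²⁰ J.
p = √(2mKE) = √(2 × 1.197 × 10⁻²⁴ × 1.071 × 10⁻²⁰) = 1.601 × 10⁻²² kg·m/s.
λ = h/p = 4.14 × 10⁻¹² m = 4140 fm.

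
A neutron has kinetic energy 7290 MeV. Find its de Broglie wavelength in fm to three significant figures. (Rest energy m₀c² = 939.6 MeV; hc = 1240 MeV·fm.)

Total energy E = KE + m₀c² = 7290 + 939.6 = 8229.6 MeV.
(pc)² = E² − (m₀c²)² = (8229.6)² − (939.6)² = 6.684 × 10⁷ MeV², so pc = 8176 MeV.
λ = hc/(pc) = 1240 MeV·fm / 8176 MeV = 0.152 fm.

λ = 0.152 fm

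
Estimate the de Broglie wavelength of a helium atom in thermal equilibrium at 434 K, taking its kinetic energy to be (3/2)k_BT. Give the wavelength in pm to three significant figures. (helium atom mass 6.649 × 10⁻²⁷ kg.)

KE = (3/2)k_BT = 1.5 × 1.381 × 10⁻²³ × 434 = 8.990 × 10⁻²¹ J.
p = √(2mKE) = √(2 × 6.649 × 10⁻²⁷ × 8.990 × 10⁻²¹) = 1.093 × 10⁻²³ kg·m/s.
λ = h/p = 6.06 × 10⁻¹¹ m = 60.6 pm.

λ = 60.6 pm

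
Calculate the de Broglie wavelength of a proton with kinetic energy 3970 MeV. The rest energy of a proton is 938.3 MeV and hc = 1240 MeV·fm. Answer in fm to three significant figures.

λ = 0.257 fm

Total energy E = KE + m₀c² = 3970 + 938.3 = 4908.3 MeV.
(pc)² = E² − (m₀c²)² = (4908.3)² − (938.3)² = 2.321 × 10⁷ MeV², so pc = 4818 MeV.
λ = hc/(pc) = 1240 MeV·fm / 4818 MeV = 0.257 fm.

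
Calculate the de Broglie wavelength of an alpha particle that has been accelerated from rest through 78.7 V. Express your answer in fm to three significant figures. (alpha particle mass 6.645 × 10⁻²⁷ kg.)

KE = 2eV = 2 × 1.602 × 10⁻¹⁹ × 78.70 = 2.522 × 10⁻¹⁷ J.
p = √(2mKE) = √(2 × 6.645 × 10⁻²⁷ × 2.522 × 10⁻¹⁷) = 5.789 × 10⁻²² kg·m/s.
λ = h/p = 6.626 × 10⁻³⁴ / 5.789 × 10⁻²² = 1.14 × 10⁻¹² m = 1140 fm.

λ = 1140 fm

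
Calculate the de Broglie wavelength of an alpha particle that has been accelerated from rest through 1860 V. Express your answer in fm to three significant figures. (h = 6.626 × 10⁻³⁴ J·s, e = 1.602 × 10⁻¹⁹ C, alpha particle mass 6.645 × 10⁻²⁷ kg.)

KE = 2eV = 2 × 1.602 × 10⁻¹⁹ × 1860 = 5.959 × 10⁻¹⁶ J.
p = √(2mKE) = √(2 × 6.645 × 10⁻²⁷ × 5.959 × 10⁻¹⁶) = 2.814 × 10⁻²¹ kg·m/s.
λ = h/p = 6.626 × 10⁻³⁴ / 2.814 × 10⁻²¹ = 2.35 × 10⁻¹³ m = 235 fm.

λ = 235 fm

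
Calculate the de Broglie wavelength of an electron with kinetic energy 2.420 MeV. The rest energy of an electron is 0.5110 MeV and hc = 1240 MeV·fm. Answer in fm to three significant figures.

λ = 430 fm

Total energy E = KE + m₀c² = 2.420 + 0.5110 = 2.9310 MeV.
(pc)² = E² − (m₀c²)² = (2.9310)² − (0.5110)² = 8.330 MeV², so pc = 2.886 MeV.
λ = hc/(pc) = 1240 MeV·fm / 2.886 MeV = 430 fm.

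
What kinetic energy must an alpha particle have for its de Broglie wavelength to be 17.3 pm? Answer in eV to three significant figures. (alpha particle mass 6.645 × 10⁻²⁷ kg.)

p = h/λ = 6.626 × 10⁻³⁴ / 1.730 × 10⁻¹¹ = 3.830 × 10⁻²³ kg·m/s.
KE = p²/(2m) = (3.830 × 10⁻²³)² / (2 × 6.645 × 10⁻²⁷) = 1.104 × 10⁻¹⁹ J = 0.689 eV.

KE = 0.689 eV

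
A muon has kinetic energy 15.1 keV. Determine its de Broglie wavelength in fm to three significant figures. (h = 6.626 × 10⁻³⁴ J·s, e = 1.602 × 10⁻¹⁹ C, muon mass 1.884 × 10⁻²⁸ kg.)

KE = 15.1 keV = 2.419 × 10⁻¹⁵ J.
p = √(2mKE) = √(2 × 1.884 × 10⁻²⁸ × 2.419 × 10⁻¹⁵) = 9.547 × 10⁻²² kg·m/s.
λ = h/p = 6.626 × 10⁻³⁴ / 9.547 × 10⁻²² = 6.94 × 10⁻¹³ m = 694 fm.

λ = 694 fm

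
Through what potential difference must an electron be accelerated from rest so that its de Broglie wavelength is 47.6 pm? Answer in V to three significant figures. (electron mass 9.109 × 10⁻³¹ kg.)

V = 664 V

p = h/λ = 6.626 × 10⁻³⁴ / 4.760 × 10⁻¹¹ = 1.392 × 10⁻²³ kg·m/s.
KE = p²/(2m) = 1.064 × 10⁻¹⁶ J.
V = KE/e = 1.064 × 10⁻¹⁶ / (1.602 × 10⁻¹⁹) = 664 V.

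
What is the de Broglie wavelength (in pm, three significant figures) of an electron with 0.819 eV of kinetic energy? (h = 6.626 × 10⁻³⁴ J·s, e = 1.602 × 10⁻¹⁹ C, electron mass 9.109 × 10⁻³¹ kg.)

λ = 1360 pm

KE = 0.819 eV = 1.312 × 10⁻¹⁹ J.
p = √(2mKE) = √(2 × 9.109 × 10⁻³¹ × 1.312 × 10⁻¹⁹) = 4.889 × 10⁻²⁵ kg·m/s.
λ = h/p = 6.626 × 10⁻³⁴ / 4.889 × 10⁻²⁵ = 1.36 × 10⁻⁹ m = 1360 pm.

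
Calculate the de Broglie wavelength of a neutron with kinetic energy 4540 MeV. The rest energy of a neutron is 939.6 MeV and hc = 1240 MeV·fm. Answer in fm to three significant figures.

Total energy E = KE + m₀c² = 4540 + 939.6 = 5479.6 MeV.
(pc)² = E² − (m₀c²)² = (5479.6)² − (939.6)² = 2.914 × 10⁷ MeV², so pc = 5398 MeV.
λ = hc/(pc) = 1240 MeV·fm / 5398 MeV = 0.230 fm.

λ = 0.230 fm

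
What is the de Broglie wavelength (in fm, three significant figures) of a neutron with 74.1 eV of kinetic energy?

KE = 74.1 eV = 1.187 × 10⁻¹⁷ J.
p = √(2mKE) = √(2 × 1.675 × 10⁻²⁷ × 1.187 × 10⁻¹⁷) = 1.994 × 10⁻²² kg·m/s.
λ = h/p = 6.626 × 10⁻³⁴ / 1.994 × 10⁻²² = 3.32 × 10⁻¹² m = 3320 fm.

λ = 3320 fm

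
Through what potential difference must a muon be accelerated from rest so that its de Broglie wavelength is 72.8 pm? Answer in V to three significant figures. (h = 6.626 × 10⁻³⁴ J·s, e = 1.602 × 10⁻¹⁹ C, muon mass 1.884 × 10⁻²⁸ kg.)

p = h/λ = 6.626 × 10⁻³⁴ / 7.280 × 10⁻¹¹ = 9.102 × 10⁻²⁴ kg·m/s.
KE = p²/(2m) = 2.199 × 10⁻¹⁹ J.
V = KE/e = 2.199 × 10⁻¹⁹ / (1.602 × 10⁻¹⁹) = 1.37 V.

V = 1.37 V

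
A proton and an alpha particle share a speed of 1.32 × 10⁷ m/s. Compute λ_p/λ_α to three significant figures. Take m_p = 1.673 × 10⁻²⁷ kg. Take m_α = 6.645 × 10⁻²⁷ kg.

λ_p/λ_α = 3.97

At fixed v, p = mv so λ = h/(mv) ∝ 1/m.
λ_p/λ_α = m_α/m_p = 6.645 × 10⁻²⁷/1.673 × 10⁻²⁷ = 3.97.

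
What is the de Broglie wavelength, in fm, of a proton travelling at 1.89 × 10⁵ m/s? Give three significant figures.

p = mv = 1.673 × 10⁻²⁷ × 1.89 × 10⁵ = 3.162 × 10⁻²² kg·m/s.
λ = h/p = 6.626 × 10⁻³⁴ / 3.162 × 10⁻²² = 2.10 × 10⁻¹² m = 2100 fm.

λ = 2100 fm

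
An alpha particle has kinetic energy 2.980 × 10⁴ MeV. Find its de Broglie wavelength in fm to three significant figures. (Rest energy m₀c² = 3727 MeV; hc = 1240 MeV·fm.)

Total energy E = KE + m₀c² = 2.980 × 10⁴ + 3727 = 33527 MeV.
(pc)² = E² − (m₀c²)² = (33527)² − (3727)² = 1.110 × 10⁹ MeV², so pc = 3.332 × 10⁴ MeV.
λ = hc/(pc) = 1240 MeV·fm / 3.332 × 10⁴ MeV = 0.0372 fm.

λ = 0.0372 fm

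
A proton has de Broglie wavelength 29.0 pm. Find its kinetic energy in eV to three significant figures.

p = h/λ = 6.626 × 10⁻³⁴ / 2.900 × 10⁻¹¹ = 2.285 × 10⁻²³ kg·m/s.
KE = p²/(2m) = (2.285 × 10⁻²³)² / (2 × 1.673 × 10⁻²⁷) = 1.560 × 10⁻¹⁹ J = 0.974 eV.

KE = 0.974 eV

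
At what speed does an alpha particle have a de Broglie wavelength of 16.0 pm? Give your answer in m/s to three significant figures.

v = 6230 m/s

p = h/λ = 6.626 × 10⁻³⁴ / 1.600 × 10⁻¹¹ = 4.141 × 10⁻²³ kg·m/s.
v = p/m = 4.141 × 10⁻²³ / 6.645 × 10⁻²⁷ = 6.23 × 10³ m/s = 6230 m/s.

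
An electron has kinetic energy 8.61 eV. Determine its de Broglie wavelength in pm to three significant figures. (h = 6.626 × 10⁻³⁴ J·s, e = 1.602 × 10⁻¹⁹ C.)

KE = 8.61 eV = 1.379 × 10⁻¹⁸ J.
p = √(2mKE) = √(2 × 9.109 × 10⁻³¹ × 1.379 × 10⁻¹⁸) = 1.585 × 10⁻²⁴ kg·m/s.
λ = h/p = 6.626 × 10⁻³⁴ / 1.585 × 10⁻²⁴ = 4.18 × 10⁻¹⁰ m = 418 pm.

λ = 418 pm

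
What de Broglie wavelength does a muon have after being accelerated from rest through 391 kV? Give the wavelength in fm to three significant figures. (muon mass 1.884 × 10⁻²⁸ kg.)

KE = eV = 1.602 × 10⁻¹⁹ × 3.910 × 10⁵ = 6.264 × 10⁻¹⁴ J.
p = √(2mKE) = √(2 × 1.884 × 10⁻²⁸ × 6.264 × 10⁻¹⁴) = 4.858 × 10⁻²¹ kg·m/s.
λ = h/p = 6.626 × 10⁻³⁴ / 4.858 × 10⁻²¹ = 1.36 × 10⁻¹³ m = 136 fm.

λ = 136 fm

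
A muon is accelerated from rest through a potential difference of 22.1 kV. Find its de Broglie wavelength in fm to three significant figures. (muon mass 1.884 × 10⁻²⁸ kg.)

KE = eV = 1.602 × 10⁻¹⁹ × 2.210 × 10⁴ = 3.540 × 10⁻¹⁵ J.
p = √(2mKE) = √(2 × 1.884 × 10⁻²⁸ × 3.540 × 10⁻¹⁵) = 1.155 × 10⁻²¹ kg·m/s.
λ = h/p = 6.626 × 10⁻³⁴ / 1.155 × 10⁻²¹ = 5.74 × 10⁻¹³ m = 574 fm.

λ = 574 fm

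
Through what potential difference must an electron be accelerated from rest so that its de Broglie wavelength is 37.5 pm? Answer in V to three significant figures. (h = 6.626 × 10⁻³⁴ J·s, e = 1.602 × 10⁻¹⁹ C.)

V = 1070 V

p = h/λ = 6.626 × 10⁻³⁴ / 3.750 × 10⁻¹¹ = 1.767 × 10⁻²³ kg·m/s.
KE = p²/(2m) = 1.714 × 10⁻¹⁶ J.
V = KE/e = 1.714 × 10⁻¹⁶ / (1.602 × 10⁻¹⁹) = 1070 V.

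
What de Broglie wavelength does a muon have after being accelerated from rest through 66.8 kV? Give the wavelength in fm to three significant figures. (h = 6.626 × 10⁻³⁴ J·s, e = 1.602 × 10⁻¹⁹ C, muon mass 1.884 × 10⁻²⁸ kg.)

KE = eV = 1.602 × 10⁻¹⁹ × 6.680 × 10⁴ = 1.070 × 10⁻¹⁴ J.
p = √(2mKE) = √(2 × 1.884 × 10⁻²⁸ × 1.070 × 10⁻¹⁴) = 2.008 × 10⁻²¹ kg·m/s.
λ = h/p = 6.626 × 10⁻³⁴ / 2.008 × 10⁻²¹ = 3.30 × 10⁻¹³ m = 330 fm.

λ = 330 fm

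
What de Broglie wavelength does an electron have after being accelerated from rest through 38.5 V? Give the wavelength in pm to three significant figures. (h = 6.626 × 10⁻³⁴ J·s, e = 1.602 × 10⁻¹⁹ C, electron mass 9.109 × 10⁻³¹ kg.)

KE = eV = 1.602 × 10⁻¹⁹ × 38.50 = 6.168 × 10⁻¹⁸ J.
p = √(2mKE) = √(2 × 9.109 × 10⁻³¹ × 6.168 × 10⁻¹⁸) = 3.352 × 10⁻²⁴ kg·m/s.
λ = h/p = 6.626 × 10⁻³⁴ / 3.352 × 10⁻²⁴ = 1.98 × 10⁻¹⁰ m = 198 pm.

λ = 198 pm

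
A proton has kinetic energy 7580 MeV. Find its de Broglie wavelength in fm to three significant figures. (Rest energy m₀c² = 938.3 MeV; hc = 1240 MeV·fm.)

Total energy E = KE + m₀c² = 7580 + 938.3 = 8518.3 MeV.
(pc)² = E² − (m₀c²)² = (8518.3)² − (938.3)² = 7.168 × 10⁷ MeV², so pc = 8466 MeV.
λ = hc/(pc) = 1240 MeV·fm / 8466 MeV = 0.146 fm.

λ = 0.146 fm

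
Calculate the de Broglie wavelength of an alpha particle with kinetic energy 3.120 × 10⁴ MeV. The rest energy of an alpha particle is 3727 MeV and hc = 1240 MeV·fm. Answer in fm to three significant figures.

λ = 0.0357 fm

Total energy E = KE + m₀c² = 3.120 × 10⁴ + 3727 = 34927 MeV.
(pc)² = E² − (m₀c²)² = (34927)² − (3727)² = 1.206 × 10⁹ MeV², so pc = 3.473 × 10⁴ MeV.
λ = hc/(pc) = 1240 MeV·fm / 3.473 × 10⁴ MeV = 0.0357 fm.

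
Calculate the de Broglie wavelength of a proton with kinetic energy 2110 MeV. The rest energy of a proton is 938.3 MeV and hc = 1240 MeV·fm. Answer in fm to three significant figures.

λ = 0.428 fm

Total energy E = KE + m₀c² = 2110 + 938.3 = 3048.3 MeV.
(pc)² = E² − (m₀c²)² = (3048.3)² − (938.3)² = 8.412 × 10⁶ MeV², so pc = 2900 MeV.
λ = hc/(pc) = 1240 MeV·fm / 2900 MeV = 0.428 fm.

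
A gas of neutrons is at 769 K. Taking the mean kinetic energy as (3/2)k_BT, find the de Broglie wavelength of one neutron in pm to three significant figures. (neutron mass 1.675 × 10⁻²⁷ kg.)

KE = (3/2)k_BT = 1.5 × 1.381 × 10⁻²³ × 769 = 1.593 × 10⁻²⁰ J.
p = √(2mKE) = √(2 × 1.675 × 10⁻²⁷ × 1.593 × 10⁻²⁰) = 7.305 × 10⁻²⁴ kg·m/s.
λ = h/p = 9.07 × 10⁻¹¹ m = 90.7 pm.

λ = 90.7 pm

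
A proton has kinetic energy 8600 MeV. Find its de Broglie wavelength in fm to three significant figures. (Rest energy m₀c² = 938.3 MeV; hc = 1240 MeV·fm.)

Total energy E = KE + m₀c² = 8600 + 938.3 = 9538.3 MeV.
(pc)² = E² − (m₀c²)² = (9538.3)² − (938.3)² = 9.010 × 10⁷ MeV², so pc = 9492 MeV.
λ = hc/(pc) = 1240 MeV·fm / 9492 MeV = 0.131 fm.

λ = 0.131 fm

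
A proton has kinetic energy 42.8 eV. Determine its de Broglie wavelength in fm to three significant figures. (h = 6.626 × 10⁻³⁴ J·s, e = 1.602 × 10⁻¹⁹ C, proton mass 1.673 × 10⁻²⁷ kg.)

KE = 42.8 eV = 6.857 × 10⁻¹⁸ J.
p = √(2mKE) = √(2 × 1.673 × 10⁻²⁷ × 6.857 × 10⁻¹⁸) = 1.515 × 10⁻²² kg·m/s.
λ = h/p = 6.626 × 10⁻³⁴ / 1.515 × 10⁻²² = 4.37 × 10⁻¹² m = 4370 fm.

λ = 4370 fm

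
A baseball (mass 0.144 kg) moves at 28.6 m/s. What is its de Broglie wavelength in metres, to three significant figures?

p = mv = 0.144 × 28.6 = 4.118 kg·m/s.
λ = h/p = 6.626 × 10⁻³⁴ / 4.118 = 1.61 × 10⁻³⁴ m.

λ = 1.61 × 10⁻³⁴ m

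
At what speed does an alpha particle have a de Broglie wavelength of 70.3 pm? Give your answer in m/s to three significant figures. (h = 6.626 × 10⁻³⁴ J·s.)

p = h/λ = 6.626 × 10⁻³⁴ / 7.030 × 10⁻¹¹ = 9.425 × 10⁻²⁴ kg·m/s.
v = p/m = 9.425 × 10⁻²⁴ / 6.645 × 10⁻²⁷ = 1.42 × 10³ m/s = 1420 m/s.

v = 1420 m/s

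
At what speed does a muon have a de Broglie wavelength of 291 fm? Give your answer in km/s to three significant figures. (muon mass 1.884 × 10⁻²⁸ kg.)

p = h/λ = 6.626 × 10⁻³⁴ / 2.910 × 10⁻¹³ = 2.277 × 10⁻²¹ kg·m/s.
v = p/m = 2.277 × 10⁻²¹ / 1.884 × 10⁻²⁸ = 1.21 × 10⁷ m/s = 1.21 × 10⁴ km/s.

v = 1.21 × 10⁴ km/s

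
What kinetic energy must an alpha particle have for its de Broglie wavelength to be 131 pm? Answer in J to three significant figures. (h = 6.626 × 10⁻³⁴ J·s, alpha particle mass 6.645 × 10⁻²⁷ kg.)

p = h/λ = 6.626 × 10⁻³⁴ / 1.310 × 10⁻¹⁰ = 5.058 × 10⁻²⁴ kg·m/s.
KE = p²/(2m) = (5.058 × 10⁻²⁴)² / (2 × 6.645 × 10⁻²⁷) = 1.925 × 10⁻²¹ J = 1.93 × 10⁻²¹ J.

KE = 1.93 × 10⁻²¹ J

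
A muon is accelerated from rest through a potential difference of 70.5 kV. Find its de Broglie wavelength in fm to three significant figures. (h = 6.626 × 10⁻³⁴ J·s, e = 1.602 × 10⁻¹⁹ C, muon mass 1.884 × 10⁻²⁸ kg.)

KE = eV = 1.602 × 10⁻¹⁹ × 7.050 × 10⁴ = 1.129 × 10⁻¹⁴ J.
p = √(2mKE) = √(2 × 1.884 × 10⁻²⁸ × 1.129 × 10⁻¹⁴) = 2.063 × 10⁻²¹ kg·m/s.
λ = h/p = 6.626 × 10⁻³⁴ / 2.063 × 10⁻²¹ = 3.21 × 10⁻¹³ m = 321 fm.

λ = 321 fm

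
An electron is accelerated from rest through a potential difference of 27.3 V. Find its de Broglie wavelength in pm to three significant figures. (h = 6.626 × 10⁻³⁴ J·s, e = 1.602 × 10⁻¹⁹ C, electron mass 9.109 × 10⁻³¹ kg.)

λ = 235 pm

KE = eV = 1.602 × 10⁻¹⁹ × 27.30 = 4.373 × 10⁻¹⁸ J.
p = √(2mKE) = √(2 × 9.109 × 10⁻³¹ × 4.373 × 10⁻¹⁸) = 2.823 × 10⁻²⁴ kg·m/s.
λ = h/p = 6.626 × 10⁻³⁴ / 2.823 × 10⁻²⁴ = 2.35 × 10⁻¹⁰ m = 235 pm.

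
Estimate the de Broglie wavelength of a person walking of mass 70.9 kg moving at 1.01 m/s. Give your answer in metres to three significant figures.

p = mv = 70.9 × 1.01 = 7.161 × 10¹ kg·m/s.
λ = h/p = 6.626 × 10⁻³⁴ / 7.161 × 10¹ = 9.25 × 10⁻³⁶ m.

λ = 9.25 × 10⁻³⁶ m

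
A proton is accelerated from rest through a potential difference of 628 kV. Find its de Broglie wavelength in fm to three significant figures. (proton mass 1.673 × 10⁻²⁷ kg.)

λ = 36.1 fm

KE = eV = 1.602 × 10⁻¹⁹ × 6.280 × 10⁵ = 1.006 × 10⁻¹³ J.
p = √(2mKE) = √(2 × 1.673 × 10⁻²⁷ × 1.006 × 10⁻¹³) = 1.835 × 10⁻²⁰ kg·m/s.
λ = h/p = 6.626 × 10⁻³⁴ / 1.835 × 10⁻²⁰ = 3.61 × 10⁻¹⁴ m = 36.1 fm.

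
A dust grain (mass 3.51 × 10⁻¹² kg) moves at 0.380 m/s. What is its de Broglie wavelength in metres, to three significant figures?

λ = 4.97 × 10⁻²² m

p = mv = 3.51 × 10⁻¹² × 0.380 = 1.334 × 10⁻¹² kg·m/s.
λ = h/p = 6.626 × 10⁻³⁴ / 1.334 × 10⁻¹² = 4.97 × 10⁻²² m.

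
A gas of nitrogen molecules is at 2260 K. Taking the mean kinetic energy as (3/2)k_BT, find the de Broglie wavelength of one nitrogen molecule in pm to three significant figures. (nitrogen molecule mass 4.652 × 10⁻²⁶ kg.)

KE = (3/2)k_BT = 1.5 × 1.381 × 10⁻²³ × 2260 = 4.682 × 10⁻²⁰ J.
p = √(2mKE) = √(2 × 4.652 × 10⁻²⁶ × 4.682 × 10⁻²⁰) = 6.600 × 10⁻²³ kg·m/s.
λ = h/p = 1.00 × 10⁻¹¹ m = 10.0 pm.

λ = 10.0 pm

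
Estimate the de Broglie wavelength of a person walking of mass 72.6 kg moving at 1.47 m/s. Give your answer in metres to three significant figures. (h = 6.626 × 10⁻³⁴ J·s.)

p = mv = 72.6 × 1.47 = 1.067 × 10² kg·m/s.
λ = h/p = 6.626 × 10⁻³⁴ / 1.067 × 10² = 6.21 × 10⁻³⁶ m.

λ = 6.21 × 10⁻³⁶ m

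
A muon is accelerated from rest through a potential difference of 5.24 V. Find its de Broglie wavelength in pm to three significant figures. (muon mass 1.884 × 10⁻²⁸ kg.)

λ = 37.3 pm

KE = eV = 1.602 × 10⁻¹⁹ × 5.240 = 8.394 × 10⁻¹⁹ J.
p = √(2mKE) = √(2 × 1.884 × 10⁻²⁸ × 8.394 × 10⁻¹⁹) = 1.778 × 10⁻²³ kg·m/s.
λ = h/p = 6.626 × 10⁻³⁴ / 1.778 × 10⁻²³ = 3.73 × 10⁻¹¹ m = 37.3 pm.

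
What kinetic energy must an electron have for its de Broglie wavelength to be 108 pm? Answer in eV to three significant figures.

KE = 129 eV

p = h/λ = 6.626 × 10⁻³⁴ / 1.080 × 10⁻¹⁰ = 6.135 × 10⁻²⁴ kg·m/s.
KE = p²/(2m) = (6.135 × 10⁻²⁴)² / (2 × 9.109 × 10⁻³¹) = 2.066 × 10⁻¹⁷ J = 129 eV.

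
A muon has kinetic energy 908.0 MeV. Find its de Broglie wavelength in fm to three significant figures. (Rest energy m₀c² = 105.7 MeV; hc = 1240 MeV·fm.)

Total energy E = KE + m₀c² = 908.0 + 105.7 = 1013.7 MeV.
(pc)² = E² − (m₀c²)² = (1013.7)² − (105.7)² = 1.016 × 10⁶ MeV², so pc = 1008 MeV.
λ = hc/(pc) = 1240 MeV·fm / 1008 MeV = 1.23 fm.

λ = 1.23 fm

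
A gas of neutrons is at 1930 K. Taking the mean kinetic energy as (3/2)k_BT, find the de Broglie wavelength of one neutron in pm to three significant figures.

KE = (3/2)k_BT = 1.5 × 1.381 × 10⁻²³ × 1930 = 3.998 × 10⁻²⁰ J.
p = √(2mKE) = √(2 × 1.675 × 10⁻²⁷ × 3.998 × 10⁻²⁰) = 1.157 × 10⁻²³ kg·m/s.
λ = h/p = 5.73 × 10⁻¹¹ m = 57.3 pm.

λ = 57.3 pm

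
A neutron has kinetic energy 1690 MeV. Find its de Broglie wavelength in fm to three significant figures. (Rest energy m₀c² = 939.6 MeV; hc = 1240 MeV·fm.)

λ = 0.505 fm

Total energy E = KE + m₀c² = 1690 + 939.6 = 2629.6 MeV.
(pc)² = E² − (m₀c²)² = (2629.6)² − (939.6)² = 6.032 × 10⁶ MeV², so pc = 2456 MeV.
λ = hc/(pc) = 1240 MeV·fm / 2456 MeV = 0.505 fm.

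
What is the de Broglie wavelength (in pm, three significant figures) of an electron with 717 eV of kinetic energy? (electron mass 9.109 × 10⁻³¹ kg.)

λ = 45.8 pm

KE = 717 eV = 1.149 × 10⁻¹⁶ J.
p = √(2mKE) = √(2 × 9.109 × 10⁻³¹ × 1.149 × 10⁻¹⁶) = 1.447 × 10⁻²³ kg·m/s.
λ = h/p = 6.626 × 10⁻³⁴ / 1.447 × 10⁻²³ = 4.58 × 10⁻¹¹ m = 45.8 pm.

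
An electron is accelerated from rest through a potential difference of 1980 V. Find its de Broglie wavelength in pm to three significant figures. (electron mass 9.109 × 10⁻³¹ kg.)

λ = 27.6 pm

KE = eV = 1.602 × 10⁻¹⁹ × 1980 = 3.172 × 10⁻¹⁶ J.
p = √(2mKE) = √(2 × 9.109 × 10⁻³¹ × 3.172 × 10⁻¹⁶) = 2.404 × 10⁻²³ kg·m/s.
λ = h/p = 6.626 × 10⁻³⁴ / 2.404 × 10⁻²³ = 2.76 × 10⁻¹¹ m = 27.6 pm.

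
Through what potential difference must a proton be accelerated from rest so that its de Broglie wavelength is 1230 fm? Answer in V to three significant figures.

p = h/λ = 6.626 × 10⁻³⁴ / 1.230 × 10⁻¹² = 5.387 × 10⁻²² kg·m/s.
KE = p²/(2m) = 8.673 × 10⁻¹⁷ J.
V = KE/e = 8.673 × 10⁻¹⁷ / (1.602 × 10⁻¹⁹) = 541 V.

V = 541 V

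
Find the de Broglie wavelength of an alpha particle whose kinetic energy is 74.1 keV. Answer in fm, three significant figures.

KE = 74.1 keV = 1.187 × 10⁻¹⁴ J.
p = √(2mKE) = √(2 × 6.645 × 10⁻²⁷ × 1.187 × 10⁻¹⁴) = 1.256 × 10⁻²⁰ kg·m/s.
λ = h/p = 6.626 × 10⁻³⁴ / 1.256 × 10⁻²⁰ = 5.28 × 10⁻¹⁴ m = 52.8 fm.

λ = 52.8 fm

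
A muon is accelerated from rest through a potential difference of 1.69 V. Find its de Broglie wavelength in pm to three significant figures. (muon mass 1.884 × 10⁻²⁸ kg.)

λ = 65.6 pm

KE = eV = 1.602 × 10⁻¹⁹ × 1.690 = 2.707 × 10⁻¹⁹ J.
p = √(2mKE) = √(2 × 1.884 × 10⁻²⁸ × 2.707 × 10⁻¹⁹) = 1.010 × 10⁻²³ kg·m/s.
λ = h/p = 6.626 × 10⁻³⁴ / 1.010 × 10⁻²³ = 6.56 × 10⁻¹¹ m = 65.6 pm.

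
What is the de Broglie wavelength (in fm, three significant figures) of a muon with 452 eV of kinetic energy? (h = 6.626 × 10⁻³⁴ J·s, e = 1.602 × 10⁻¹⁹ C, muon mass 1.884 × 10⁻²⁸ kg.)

KE = 452 eV = 7.241 × 10⁻¹⁷ J.
p = √(2mKE) = √(2 × 1.884 × 10⁻²⁸ × 7.241 × 10⁻¹⁷) = 1.652 × 10⁻²² kg·m/s.
λ = h/p = 6.626 × 10⁻³⁴ / 1.652 × 10⁻²² = 4.01 × 10⁻¹² m = 4010 fm.

λ = 4010 fm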